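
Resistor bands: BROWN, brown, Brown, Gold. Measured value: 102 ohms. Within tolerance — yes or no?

Brown → 1 (first significant figure)
Brown → 1 (second significant figure)
Brown → ×10 multiplier
Gold → ±5% tolerance
11 × 10 = 110 Ω
Allowed range: 104.5 Ω to 115.5 Ω.
102 ohms lies outside that range.

no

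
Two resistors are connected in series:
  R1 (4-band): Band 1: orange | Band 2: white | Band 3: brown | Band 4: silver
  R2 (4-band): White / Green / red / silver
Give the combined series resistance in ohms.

9890 Ω

R1: orange, white → 39; brown ×10 → 390 Ω.
R2: white, green → 95; red ×10^2 → 9500 Ω.
Series: 390 + 9500 = 9890 Ω.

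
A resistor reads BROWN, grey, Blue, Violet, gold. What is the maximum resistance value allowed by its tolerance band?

Brown → 1 (first significant figure)
Grey → 8 (second significant figure)
Blue → 6 (third significant figure)
Violet → ×10^7 multiplier
Gold → ±5% tolerance
186 × 10000000 = 1860000000 Ω
Maximum = 1860000000 × (1 + 5/100) = 1953000000 Ω.

1953000000 Ω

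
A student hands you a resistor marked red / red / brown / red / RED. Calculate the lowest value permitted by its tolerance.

21658 Ω

Red → 2 (first significant figure)
Red → 2 (second significant figure)
Brown → 1 (third significant figure)
Red → ×10^2 multiplier
Red → ±2% tolerance
221 × 100 = 22100 Ω
Lowest = 22100 × (1 − 2/100) = 21658 Ω.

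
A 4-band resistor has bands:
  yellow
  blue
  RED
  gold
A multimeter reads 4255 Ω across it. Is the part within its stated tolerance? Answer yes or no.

Yellow → 4 (first significant figure)
Blue → 6 (second significant figure)
Red → ×10^2 multiplier
Gold → ±5% tolerance
46 × 100 = 4600 Ω
Allowed range: 4370 Ω to 4830 Ω.
4255 Ω lies outside that range.

no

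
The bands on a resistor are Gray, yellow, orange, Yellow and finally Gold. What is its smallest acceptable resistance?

8008500 Ω

Grey → 8 (first significant figure)
Yellow → 4 (second significant figure)
Orange → 3 (third significant figure)
Yellow → ×10^4 multiplier
Gold → ±5% tolerance
843 × 10000 = 8430000 Ω
Smallest = 8430000 × (1 − 5/100) = 8008500 Ω.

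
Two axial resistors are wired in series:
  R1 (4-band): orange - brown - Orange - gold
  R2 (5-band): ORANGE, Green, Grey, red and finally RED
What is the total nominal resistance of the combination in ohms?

66800 Ω

R1: orange, brown → 31; orange ×10^3 → 31000 Ω.
R2: orange, green, grey → 358; red ×10^2 → 35800 Ω.
Series: 31000 + 35800 = 66800 Ω.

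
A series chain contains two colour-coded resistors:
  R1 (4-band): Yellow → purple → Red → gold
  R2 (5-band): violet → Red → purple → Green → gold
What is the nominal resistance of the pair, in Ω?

R1: yellow, violet → 47; red ×10^2 → 4700 Ω.
R2: violet, red, violet → 727; green ×10^5 → 72700000 Ω.
Series: 4700 + 72700000 = 72704700 Ω.

72704700 Ω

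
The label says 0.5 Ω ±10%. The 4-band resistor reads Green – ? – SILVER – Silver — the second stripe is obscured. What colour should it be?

0.5 Ω = 50 × 10^-2.
The second band gives digit 0 of the significand, and 0 is black.

black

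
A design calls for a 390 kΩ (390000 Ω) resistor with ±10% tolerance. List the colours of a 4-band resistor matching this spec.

orange, white, yellow, silver

390000 Ω = 39 × 10^4.
3 → orange
9 → white
Multiplier 10^4 → yellow.
±10% tolerance → silver.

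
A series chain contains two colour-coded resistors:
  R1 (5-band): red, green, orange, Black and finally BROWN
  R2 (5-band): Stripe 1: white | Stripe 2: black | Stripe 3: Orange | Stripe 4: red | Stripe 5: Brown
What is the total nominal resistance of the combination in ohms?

R1: red, green, orange → 253; black ×1 → 253 Ω.
R2: white, black, orange → 903; red ×10^2 → 90300 Ω.
Series: 253 + 90300 = 90553 Ω.

90553 Ω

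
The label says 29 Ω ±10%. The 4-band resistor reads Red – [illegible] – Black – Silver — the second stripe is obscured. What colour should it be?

29 Ω = 29 × 10^0.
The second band gives digit 9 of the significand, and 9 is white.

white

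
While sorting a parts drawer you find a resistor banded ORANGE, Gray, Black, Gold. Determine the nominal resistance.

Orange → 3 (first significant figure)
Grey → 8 (second significant figure)
Black → ×1 multiplier
38 × 1 = 38 Ω

38 Ω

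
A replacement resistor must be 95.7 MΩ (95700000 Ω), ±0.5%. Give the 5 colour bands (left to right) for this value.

white, green, violet, green, green

95700000 Ω = 957 × 10^5.
9 → white
5 → green
7 → violet
Multiplier 10^5 → green.
±0.5% tolerance → green.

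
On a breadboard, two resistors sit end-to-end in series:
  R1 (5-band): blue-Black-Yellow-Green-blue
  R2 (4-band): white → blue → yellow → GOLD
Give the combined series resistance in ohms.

61360000 Ω

R1: blue, black, yellow → 604; green ×10^5 → 60400000 Ω.
R2: white, blue → 96; yellow ×10^4 → 960000 Ω.
Series: 60400000 + 960000 = 61360000 Ω.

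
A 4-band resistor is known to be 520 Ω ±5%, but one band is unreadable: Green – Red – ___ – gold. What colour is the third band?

520 Ω = 52 × 10^1.
The third band is the multiplier, 10^1, which is brown.

brown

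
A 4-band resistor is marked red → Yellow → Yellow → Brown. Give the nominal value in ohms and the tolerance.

Red → 2 (first significant figure)
Yellow → 4 (second significant figure)
Yellow → ×10^4 multiplier
Brown → ±1% tolerance
24 × 10000 = 240000 Ω

240000 Ω ±1%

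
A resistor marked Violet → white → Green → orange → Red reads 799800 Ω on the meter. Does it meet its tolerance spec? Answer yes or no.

yes

Violet → 7 (first significant figure)
White → 9 (second significant figure)
Green → 5 (third significant figure)
Orange → ×10^3 multiplier
Red → ±2% tolerance
795 × 1000 = 795000 Ω
Allowed range: 779100 Ω to 810900 Ω.
799800 Ω lies inside that range.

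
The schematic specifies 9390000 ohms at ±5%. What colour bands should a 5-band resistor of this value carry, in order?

9390000 Ω = 939 × 10^4.
9 → white
3 → orange
9 → white
Multiplier 10^4 → yellow.
±5% tolerance → gold.

white, orange, white, yellow, gold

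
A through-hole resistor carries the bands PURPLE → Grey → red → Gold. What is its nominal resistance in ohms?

7800 Ω

Violet → 7 (first significant figure)
Grey → 8 (second significant figure)
Red → ×10^2 multiplier
78 × 100 = 7800 Ω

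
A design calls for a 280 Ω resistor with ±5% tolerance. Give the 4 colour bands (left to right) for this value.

280 Ω = 28 × 10^1.
2 → red
8 → grey
Multiplier 10^1 → brown.
±5% tolerance → gold.

red, grey, brown, gold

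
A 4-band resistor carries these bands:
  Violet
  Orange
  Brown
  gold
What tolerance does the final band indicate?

The last band, gold, is the tolerance band.
Gold corresponds to ±5%.

±5%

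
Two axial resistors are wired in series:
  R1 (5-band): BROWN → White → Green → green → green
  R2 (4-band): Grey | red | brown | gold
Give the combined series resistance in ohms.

R1: brown, white, green → 195; green ×10^5 → 19500000 Ω.
R2: grey, red → 82; brown ×10 → 820 Ω.
Series: 19500000 + 820 = 19500820 Ω.

19500820 Ω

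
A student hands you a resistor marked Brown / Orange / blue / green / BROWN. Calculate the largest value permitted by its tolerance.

Brown → 1 (first significant figure)
Orange → 3 (second significant figure)
Blue → 6 (third significant figure)
Green → ×10^5 multiplier
Brown → ±1% tolerance
136 × 100000 = 13600000 Ω
Largest = 13600000 × (1 + 1/100) = 13736000 Ω.

13736000 Ω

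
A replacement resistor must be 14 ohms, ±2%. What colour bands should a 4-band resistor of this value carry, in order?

brown, yellow, black, red

14 Ω = 14 × 10^0.
1 → brown
4 → yellow
Multiplier 10^0 → black.
±2% tolerance → red.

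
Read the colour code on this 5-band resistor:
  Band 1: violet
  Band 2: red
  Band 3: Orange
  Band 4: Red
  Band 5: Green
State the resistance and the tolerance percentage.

Violet → 7 (first significant figure)
Red → 2 (second significant figure)
Orange → 3 (third significant figure)
Red → ×10^2 multiplier
Green → ±0.5% tolerance
723 × 100 = 72300 Ω

72300 Ω ±0.5%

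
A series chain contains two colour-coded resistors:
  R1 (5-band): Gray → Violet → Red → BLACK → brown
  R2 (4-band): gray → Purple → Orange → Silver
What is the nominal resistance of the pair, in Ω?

87872 Ω

R1: grey, violet, red → 872; black ×1 → 872 Ω.
R2: grey, violet → 87; orange ×10^3 → 87000 Ω.
Series: 872 + 87000 = 87872 Ω.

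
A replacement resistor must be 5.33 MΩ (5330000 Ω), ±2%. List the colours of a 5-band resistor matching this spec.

5330000 Ω = 533 × 10^4.
5 → green
3 → orange
3 → orange
Multiplier 10^4 → yellow.
±2% tolerance → red.

green, orange, orange, yellow, red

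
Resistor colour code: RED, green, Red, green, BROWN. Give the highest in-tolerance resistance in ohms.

Red → 2 (first significant figure)
Green → 5 (second significant figure)
Red → 2 (third significant figure)
Green → ×10^5 multiplier
Brown → ±1% tolerance
252 × 100000 = 25200000 Ω
Highest = 25200000 × (1 + 1/100) = 25452000 Ω.

25452000 Ω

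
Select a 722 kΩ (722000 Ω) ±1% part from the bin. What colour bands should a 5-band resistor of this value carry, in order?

722000 Ω = 722 × 10^3.
7 → violet
2 → red
2 → red
Multiplier 10^3 → orange.
±1% tolerance → brown.

violet, red, red, orange, brown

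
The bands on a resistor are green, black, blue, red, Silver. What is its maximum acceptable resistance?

Green → 5 (first significant figure)
Black → 0 (second significant figure)
Blue → 6 (third significant figure)
Red → ×10^2 multiplier
Silver → ±10% tolerance
506 × 100 = 50600 Ω
Maximum = 50600 × (1 + 10/100) = 55660 Ω.

55660 Ω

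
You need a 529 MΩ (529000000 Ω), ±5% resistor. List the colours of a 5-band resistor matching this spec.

529000000 Ω = 529 × 10^6.
5 → green
2 → red
9 → white
Multiplier 10^6 → blue.
±5% tolerance → gold.

green, red, white, blue, gold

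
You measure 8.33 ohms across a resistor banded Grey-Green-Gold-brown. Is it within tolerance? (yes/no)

no

Grey → 8 (first significant figure)
Green → 5 (second significant figure)
Gold → ×0.1 multiplier
Brown → ±1% tolerance
85 × 0.1 = 8.5 Ω
Allowed range: 8.415 Ω to 8.585 Ω.
8.33 ohms lies outside that range.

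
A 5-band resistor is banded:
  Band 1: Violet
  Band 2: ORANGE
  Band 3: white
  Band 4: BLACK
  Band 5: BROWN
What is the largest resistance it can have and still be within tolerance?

Violet → 7 (first significant figure)
Orange → 3 (second significant figure)
White → 9 (third significant figure)
Black → ×1 multiplier
Brown → ±1% tolerance
739 × 1 = 739 Ω
Largest = 739 × (1 + 1/100) = 746.39 Ω.

746.39 Ω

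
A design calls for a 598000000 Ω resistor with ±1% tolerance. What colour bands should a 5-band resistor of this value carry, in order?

green, white, grey, blue, brown

598000000 Ω = 598 × 10^6.
5 → green
9 → white
8 → grey
Multiplier 10^6 → blue.
±1% tolerance → brown.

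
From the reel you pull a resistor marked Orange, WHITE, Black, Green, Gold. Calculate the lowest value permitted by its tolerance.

Orange → 3 (first significant figure)
White → 9 (second significant figure)
Black → 0 (third significant figure)
Green → ×10^5 multiplier
Gold → ±5% tolerance
390 × 100000 = 39000000 Ω
Lowest = 39000000 × (1 − 5/100) = 37050000 Ω.

37050000 Ω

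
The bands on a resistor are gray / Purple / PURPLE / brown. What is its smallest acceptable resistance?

Grey → 8 (first significant figure)
Violet → 7 (second significant figure)
Violet → ×10^7 multiplier
Brown → ±1% tolerance
87 × 10000000 = 870000000 Ω
Smallest = 870000000 × (1 − 1/100) = 861300000 Ω.

861300000 Ω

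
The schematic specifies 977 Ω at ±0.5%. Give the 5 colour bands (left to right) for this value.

white, violet, violet, black, green

977 Ω = 977 × 10^0.
9 → white
7 → violet
7 → violet
Multiplier 10^0 → black.
±0.5% tolerance → green.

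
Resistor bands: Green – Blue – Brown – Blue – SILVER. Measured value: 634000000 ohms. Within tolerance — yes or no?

Green → 5 (first significant figure)
Blue → 6 (second significant figure)
Brown → 1 (third significant figure)
Blue → ×10^6 multiplier
Silver → ±10% tolerance
561 × 1000000 = 561000000 Ω
Allowed range: 504900000 Ω to 617100000 Ω.
634000000 ohms lies outside that range.

no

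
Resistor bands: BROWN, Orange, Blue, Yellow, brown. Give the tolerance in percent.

The last band, brown, is the tolerance band.
Brown corresponds to ±1%.

±1%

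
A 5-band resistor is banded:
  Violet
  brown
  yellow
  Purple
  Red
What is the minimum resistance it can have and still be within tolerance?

6997200000 Ω

Violet → 7 (first significant figure)
Brown → 1 (second significant figure)
Yellow → 4 (third significant figure)
Violet → ×10^7 multiplier
Red → ±2% tolerance
714 × 10000000 = 7140000000 Ω
Minimum = 7140000000 × (1 − 2/100) = 6997200000 Ω.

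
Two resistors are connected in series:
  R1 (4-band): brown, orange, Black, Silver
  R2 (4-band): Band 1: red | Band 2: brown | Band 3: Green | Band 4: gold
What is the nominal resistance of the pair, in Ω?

R1: brown, orange → 13; black ×1 → 13 Ω.
R2: red, brown → 21; green ×10^5 → 2100000 Ω.
Series: 13 + 2100000 = 2100013 Ω.

2100013 Ω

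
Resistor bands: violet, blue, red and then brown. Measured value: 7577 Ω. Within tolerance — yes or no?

Violet → 7 (first significant figure)
Blue → 6 (second significant figure)
Red → ×10^2 multiplier
Brown → ±1% tolerance
76 × 100 = 7600 Ω
Allowed range: 7524 Ω to 7676 Ω.
7577 Ω lies inside that range.

yes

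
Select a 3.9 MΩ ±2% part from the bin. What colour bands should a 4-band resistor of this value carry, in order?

3900000 Ω = 39 × 10^5.
3 → orange
9 → white
Multiplier 10^5 → green.
±2% tolerance → red.

orange, white, green, red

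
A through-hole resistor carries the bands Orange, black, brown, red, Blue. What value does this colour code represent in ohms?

Orange → 3 (first significant figure)
Black → 0 (second significant figure)
Brown → 1 (third significant figure)
Red → ×10^2 multiplier
301 × 100 = 30100 Ω

30100 Ω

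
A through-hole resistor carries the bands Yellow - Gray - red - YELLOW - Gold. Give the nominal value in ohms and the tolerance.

4820000 Ω ±5%

Yellow → 4 (first significant figure)
Grey → 8 (second significant figure)
Red → 2 (third significant figure)
Yellow → ×10^4 multiplier
Gold → ±5% tolerance
482 × 10000 = 4820000 Ω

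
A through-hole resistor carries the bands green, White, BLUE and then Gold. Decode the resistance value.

59000000 Ω

Green → 5 (first significant figure)
White → 9 (second significant figure)
Blue → ×10^6 multiplier
59 × 1000000 = 59000000 Ω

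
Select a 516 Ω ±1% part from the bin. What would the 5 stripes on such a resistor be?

green, brown, blue, black, brown

516 Ω = 516 × 10^0.
5 → green
1 → brown
6 → blue
Multiplier 10^0 → black.
±1% tolerance → brown.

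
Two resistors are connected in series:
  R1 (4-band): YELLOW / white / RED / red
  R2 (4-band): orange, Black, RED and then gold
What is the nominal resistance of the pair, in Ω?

R1: yellow, white → 49; red ×10^2 → 4900 Ω.
R2: orange, black → 30; red ×10^2 → 3000 Ω.
Series: 4900 + 3000 = 7900 Ω.

7900 Ω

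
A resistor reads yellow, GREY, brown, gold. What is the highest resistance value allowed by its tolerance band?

504 Ω

Yellow → 4 (first significant figure)
Grey → 8 (second significant figure)
Brown → ×10 multiplier
Gold → ±5% tolerance
48 × 10 = 480 Ω
Highest = 480 × (1 + 5/100) = 504 Ω.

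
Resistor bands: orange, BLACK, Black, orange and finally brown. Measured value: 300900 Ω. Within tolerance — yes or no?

yes

Orange → 3 (first significant figure)
Black → 0 (second significant figure)
Black → 0 (third significant figure)
Orange → ×10^3 multiplier
Brown → ±1% tolerance
300 × 1000 = 300000 Ω
Allowed range: 297000 Ω to 303000 Ω.
300900 Ω lies inside that range.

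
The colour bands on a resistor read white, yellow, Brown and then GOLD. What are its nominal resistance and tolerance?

White → 9 (first significant figure)
Yellow → 4 (second significant figure)
Brown → ×10 multiplier
Gold → ±5% tolerance
94 × 10 = 940 Ω

940 Ω ±5%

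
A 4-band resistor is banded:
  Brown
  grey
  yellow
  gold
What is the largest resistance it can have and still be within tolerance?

189000 Ω

Brown → 1 (first significant figure)
Grey → 8 (second significant figure)
Yellow → ×10^4 multiplier
Gold → ±5% tolerance
18 × 10000 = 180000 Ω
Largest = 180000 × (1 + 5/100) = 189000 Ω.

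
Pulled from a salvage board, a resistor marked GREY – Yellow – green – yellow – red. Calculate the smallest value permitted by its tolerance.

Grey → 8 (first significant figure)
Yellow → 4 (second significant figure)
Green → 5 (third significant figure)
Yellow → ×10^4 multiplier
Red → ±2% tolerance
845 × 10000 = 8450000 Ω
Smallest = 8450000 × (1 − 2/100) = 8281000 Ω.

8281000 Ω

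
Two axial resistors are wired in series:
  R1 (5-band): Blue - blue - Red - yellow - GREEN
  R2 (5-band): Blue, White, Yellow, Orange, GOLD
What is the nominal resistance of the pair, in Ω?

R1: blue, blue, red → 662; yellow ×10^4 → 6620000 Ω.
R2: blue, white, yellow → 694; orange ×10^3 → 694000 Ω.
Series: 6620000 + 694000 = 7314000 Ω.

7314000 Ω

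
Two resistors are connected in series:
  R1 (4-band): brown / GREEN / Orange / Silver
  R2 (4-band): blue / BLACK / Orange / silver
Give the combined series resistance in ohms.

R1: brown, green → 15; orange ×10^3 → 15000 Ω.
R2: blue, black → 60; orange ×10^3 → 60000 Ω.
Series: 15000 + 60000 = 75000 Ω.

75000 Ω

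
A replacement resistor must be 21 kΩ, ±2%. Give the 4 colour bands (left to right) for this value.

red, brown, orange, red

21000 Ω = 21 × 10^3.
2 → red
1 → brown
Multiplier 10^3 → orange.
±2% tolerance → red.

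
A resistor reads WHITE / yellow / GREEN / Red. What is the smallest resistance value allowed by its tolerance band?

White → 9 (first significant figure)
Yellow → 4 (second significant figure)
Green → ×10^5 multiplier
Red → ±2% tolerance
94 × 100000 = 9400000 Ω
Smallest = 9400000 × (1 − 2/100) = 9212000 Ω.

9212000 Ω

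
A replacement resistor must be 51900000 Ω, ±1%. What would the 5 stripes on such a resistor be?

51900000 Ω = 519 × 10^5.
5 → green
1 → brown
9 → white
Multiplier 10^5 → green.
±1% tolerance → brown.

green, brown, white, green, brown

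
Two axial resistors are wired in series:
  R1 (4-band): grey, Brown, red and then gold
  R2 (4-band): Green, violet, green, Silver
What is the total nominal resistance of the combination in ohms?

R1: grey, brown → 81; red ×10^2 → 8100 Ω.
R2: green, violet → 57; green ×10^5 → 5700000 Ω.
Series: 8100 + 5700000 = 5708100 Ω.

5708100 Ω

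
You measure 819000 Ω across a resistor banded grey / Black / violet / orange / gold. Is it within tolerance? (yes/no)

yes

Grey → 8 (first significant figure)
Black → 0 (second significant figure)
Violet → 7 (third significant figure)
Orange → ×10^3 multiplier
Gold → ±5% tolerance
807 × 1000 = 807000 Ω
Allowed range: 766650 Ω to 847350 Ω.
819000 Ω lies inside that range.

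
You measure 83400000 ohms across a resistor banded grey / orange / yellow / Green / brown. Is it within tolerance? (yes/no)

yes

Grey → 8 (first significant figure)
Orange → 3 (second significant figure)
Yellow → 4 (third significant figure)
Green → ×10^5 multiplier
Brown → ±1% tolerance
834 × 100000 = 83400000 Ω
Allowed range: 82566000 Ω to 84234000 Ω.
83400000 ohms lies inside that range.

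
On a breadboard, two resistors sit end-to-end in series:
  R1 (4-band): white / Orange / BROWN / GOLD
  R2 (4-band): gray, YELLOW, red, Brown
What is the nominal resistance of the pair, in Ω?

R1: white, orange → 93; brown ×10 → 930 Ω.
R2: grey, yellow → 84; red ×10^2 → 8400 Ω.
Series: 930 + 8400 = 9330 Ω.

9330 Ω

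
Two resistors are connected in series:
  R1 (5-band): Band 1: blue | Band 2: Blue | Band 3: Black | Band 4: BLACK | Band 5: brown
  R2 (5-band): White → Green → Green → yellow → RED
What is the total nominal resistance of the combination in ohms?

9550660 Ω

R1: blue, blue, black → 660; black ×1 → 660 Ω.
R2: white, green, green → 955; yellow ×10^4 → 9550000 Ω.
Series: 660 + 9550000 = 9550660 Ω.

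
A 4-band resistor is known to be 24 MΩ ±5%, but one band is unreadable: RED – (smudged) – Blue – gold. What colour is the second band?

yellow

24000000 Ω = 24 × 10^6.
The second band gives digit 4 of the significand, and 4 is yellow.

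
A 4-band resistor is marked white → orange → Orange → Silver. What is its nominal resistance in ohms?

93000 Ω

White → 9 (first significant figure)
Orange → 3 (second significant figure)
Orange → ×10^3 multiplier
93 × 1000 = 93000 Ω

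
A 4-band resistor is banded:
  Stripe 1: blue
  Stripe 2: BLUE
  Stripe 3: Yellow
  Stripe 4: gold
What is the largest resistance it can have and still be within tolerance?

693000 Ω

Blue → 6 (first significant figure)
Blue → 6 (second significant figure)
Yellow → ×10^4 multiplier
Gold → ±5% tolerance
66 × 10000 = 660000 Ω
Largest = 660000 × (1 + 5/100) = 693000 Ω.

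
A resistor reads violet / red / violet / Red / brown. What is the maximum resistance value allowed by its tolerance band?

73427 Ω

Violet → 7 (first significant figure)
Red → 2 (second significant figure)
Violet → 7 (third significant figure)
Red → ×10^2 multiplier
Brown → ±1% tolerance
727 × 100 = 72700 Ω
Maximum = 72700 × (1 + 1/100) = 73427 Ω.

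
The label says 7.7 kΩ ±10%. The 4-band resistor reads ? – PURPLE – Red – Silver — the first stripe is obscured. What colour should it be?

7700 Ω = 77 × 10^2.
The first band gives digit 7 of the significand, and 7 is violet.

violet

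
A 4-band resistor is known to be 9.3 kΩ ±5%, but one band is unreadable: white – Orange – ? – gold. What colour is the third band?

red

9300 Ω = 93 × 10^2.
The third band is the multiplier, 10^2, which is red.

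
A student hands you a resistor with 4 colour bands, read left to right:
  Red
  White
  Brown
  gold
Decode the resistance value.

290 Ω

Red → 2 (first significant figure)
White → 9 (second significant figure)
Brown → ×10 multiplier
29 × 10 = 290 Ω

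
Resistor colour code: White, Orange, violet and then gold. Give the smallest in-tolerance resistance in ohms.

White → 9 (first significant figure)
Orange → 3 (second significant figure)
Violet → ×10^7 multiplier
Gold → ±5% tolerance
93 × 10000000 = 930000000 Ω
Smallest = 930000000 × (1 − 5/100) = 883500000 Ω.

883500000 Ω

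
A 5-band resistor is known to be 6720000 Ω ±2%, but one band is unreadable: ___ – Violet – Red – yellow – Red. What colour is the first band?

blue

6720000 Ω = 672 × 10^4.
The first band gives digit 6 of the significand, and 6 is blue.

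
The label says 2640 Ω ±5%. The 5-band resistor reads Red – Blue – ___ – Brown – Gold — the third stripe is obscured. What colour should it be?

yellow

2640 Ω = 264 × 10^1.
The third band gives digit 4 of the significand, and 4 is yellow.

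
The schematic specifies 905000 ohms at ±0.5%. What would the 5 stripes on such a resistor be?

white, black, green, orange, green

905000 Ω = 905 × 10^3.
9 → white
0 → black
5 → green
Multiplier 10^3 → orange.
±0.5% tolerance → green.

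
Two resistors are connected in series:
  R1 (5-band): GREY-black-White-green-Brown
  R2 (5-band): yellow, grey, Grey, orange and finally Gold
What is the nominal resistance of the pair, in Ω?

81388000 Ω

R1: grey, black, white → 809; green ×10^5 → 80900000 Ω.
R2: yellow, grey, grey → 488; orange ×10^3 → 488000 Ω.
Series: 80900000 + 488000 = 81388000 Ω.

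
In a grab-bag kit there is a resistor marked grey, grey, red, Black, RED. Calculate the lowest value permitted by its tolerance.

Grey → 8 (first significant figure)
Grey → 8 (second significant figure)
Red → 2 (third significant figure)
Black → ×1 multiplier
Red → ±2% tolerance
882 × 1 = 882 Ω
Lowest = 882 × (1 − 2/100) = 864.36 Ω.

864.36 Ω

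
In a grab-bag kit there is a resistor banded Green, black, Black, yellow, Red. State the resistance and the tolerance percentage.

5000000 Ω ±2%

Green → 5 (first significant figure)
Black → 0 (second significant figure)
Black → 0 (third significant figure)
Yellow → ×10^4 multiplier
Red → ±2% tolerance
500 × 10000 = 5000000 Ω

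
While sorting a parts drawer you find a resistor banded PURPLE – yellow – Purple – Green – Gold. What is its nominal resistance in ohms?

74700000 Ω

Violet → 7 (first significant figure)
Yellow → 4 (second significant figure)
Violet → 7 (third significant figure)
Green → ×10^5 multiplier
747 × 100000 = 74700000 Ω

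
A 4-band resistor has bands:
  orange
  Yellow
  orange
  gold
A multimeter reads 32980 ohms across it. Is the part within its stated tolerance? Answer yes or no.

yes

Orange → 3 (first significant figure)
Yellow → 4 (second significant figure)
Orange → ×10^3 multiplier
Gold → ±5% tolerance
34 × 1000 = 34000 Ω
Allowed range: 32300 Ω to 35700 Ω.
32980 ohms lies inside that range.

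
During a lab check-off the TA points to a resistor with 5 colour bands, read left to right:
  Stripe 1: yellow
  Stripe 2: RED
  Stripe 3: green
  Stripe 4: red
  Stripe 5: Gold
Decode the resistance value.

42500 Ω

Yellow → 4 (first significant figure)
Red → 2 (second significant figure)
Green → 5 (third significant figure)
Red → ×10^2 multiplier
425 × 100 = 42500 Ω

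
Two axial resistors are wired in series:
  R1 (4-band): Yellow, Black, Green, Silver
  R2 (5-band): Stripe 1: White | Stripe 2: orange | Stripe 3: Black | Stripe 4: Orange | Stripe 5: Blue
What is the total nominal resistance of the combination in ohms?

R1: yellow, black → 40; green ×10^5 → 4000000 Ω.
R2: white, orange, black → 930; orange ×10^3 → 930000 Ω.
Series: 4000000 + 930000 = 4930000 Ω.

4930000 Ω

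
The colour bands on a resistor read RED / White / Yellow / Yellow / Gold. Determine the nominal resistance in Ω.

Red → 2 (first significant figure)
White → 9 (second significant figure)
Yellow → 4 (third significant figure)
Yellow → ×10^4 multiplier
294 × 10000 = 2940000 Ω

2940000 Ω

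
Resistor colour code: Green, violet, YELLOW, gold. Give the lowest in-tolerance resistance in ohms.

541500 Ω

Green → 5 (first significant figure)
Violet → 7 (second significant figure)
Yellow → ×10^4 multiplier
Gold → ±5% tolerance
57 × 10000 = 570000 Ω
Lowest = 570000 × (1 − 5/100) = 541500 Ω.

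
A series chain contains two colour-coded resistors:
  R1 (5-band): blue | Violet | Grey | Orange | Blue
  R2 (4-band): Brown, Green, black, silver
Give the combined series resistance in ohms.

678015 Ω

R1: blue, violet, grey → 678; orange ×10^3 → 678000 Ω.
R2: brown, green → 15; black ×1 → 15 Ω.
Series: 678000 + 15 = 678015 Ω.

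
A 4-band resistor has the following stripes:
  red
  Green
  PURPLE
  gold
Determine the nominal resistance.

250000000 Ω

Red → 2 (first significant figure)
Green → 5 (second significant figure)
Violet → ×10^7 multiplier
25 × 10000000 = 250000000 Ω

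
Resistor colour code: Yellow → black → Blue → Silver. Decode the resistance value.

40000000 Ω

Yellow → 4 (first significant figure)
Black → 0 (second significant figure)
Blue → ×10^6 multiplier
40 × 1000000 = 40000000 Ω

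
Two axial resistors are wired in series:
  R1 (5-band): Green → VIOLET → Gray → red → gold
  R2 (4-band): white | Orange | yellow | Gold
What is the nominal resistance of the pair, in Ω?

R1: green, violet, grey → 578; red ×10^2 → 57800 Ω.
R2: white, orange → 93; yellow ×10^4 → 930000 Ω.
Series: 57800 + 930000 = 987800 Ω.

987800 Ω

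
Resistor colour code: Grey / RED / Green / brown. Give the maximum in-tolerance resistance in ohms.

8282000 Ω

Grey → 8 (first significant figure)
Red → 2 (second significant figure)
Green → ×10^5 multiplier
Brown → ±1% tolerance
82 × 100000 = 8200000 Ω
Maximum = 8200000 × (1 + 1/100) = 8282000 Ω.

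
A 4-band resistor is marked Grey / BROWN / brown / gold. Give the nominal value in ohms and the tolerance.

Grey → 8 (first significant figure)
Brown → 1 (second significant figure)
Brown → ×10 multiplier
Gold → ±5% tolerance
81 × 10 = 810 Ω

810 Ω ±5%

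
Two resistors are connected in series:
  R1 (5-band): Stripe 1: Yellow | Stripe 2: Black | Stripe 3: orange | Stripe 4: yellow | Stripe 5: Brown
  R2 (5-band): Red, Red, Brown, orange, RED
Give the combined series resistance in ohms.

R1: yellow, black, orange → 403; yellow ×10^4 → 4030000 Ω.
R2: red, red, brown → 221; orange ×10^3 → 221000 Ω.
Series: 4030000 + 221000 = 4251000 Ω.

4251000 Ω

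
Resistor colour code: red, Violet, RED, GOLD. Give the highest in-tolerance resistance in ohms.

2835 Ω

Red → 2 (first significant figure)
Violet → 7 (second significant figure)
Red → ×10^2 multiplier
Gold → ±5% tolerance
27 × 100 = 2700 Ω
Highest = 2700 × (1 + 5/100) = 2835 Ω.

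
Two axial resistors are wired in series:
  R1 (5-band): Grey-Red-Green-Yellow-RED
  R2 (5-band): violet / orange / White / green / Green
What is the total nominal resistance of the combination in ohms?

82150000 Ω

R1: grey, red, green → 825; yellow ×10^4 → 8250000 Ω.
R2: violet, orange, white → 739; green ×10^5 → 73900000 Ω.
Series: 8250000 + 73900000 = 82150000 Ω.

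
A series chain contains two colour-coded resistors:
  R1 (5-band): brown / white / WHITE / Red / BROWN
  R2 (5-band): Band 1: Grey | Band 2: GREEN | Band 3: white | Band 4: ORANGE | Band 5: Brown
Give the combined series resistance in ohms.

878900 Ω

R1: brown, white, white → 199; red ×10^2 → 19900 Ω.
R2: grey, green, white → 859; orange ×10^3 → 859000 Ω.
Series: 19900 + 859000 = 878900 Ω.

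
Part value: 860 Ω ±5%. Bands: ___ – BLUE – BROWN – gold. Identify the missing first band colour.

grey

860 Ω = 86 × 10^1.
The first band gives digit 8 of the significand, and 8 is grey.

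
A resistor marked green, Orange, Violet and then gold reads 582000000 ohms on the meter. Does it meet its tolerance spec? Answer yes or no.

Green → 5 (first significant figure)
Orange → 3 (second significant figure)
Violet → ×10^7 multiplier
Gold → ±5% tolerance
53 × 10000000 = 530000000 Ω
Allowed range: 503500000 Ω to 556500000 Ω.
582000000 ohms lies outside that range.

no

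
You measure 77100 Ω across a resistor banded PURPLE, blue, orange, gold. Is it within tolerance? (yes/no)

Violet → 7 (first significant figure)
Blue → 6 (second significant figure)
Orange → ×10^3 multiplier
Gold → ±5% tolerance
76 × 1000 = 76000 Ω
Allowed range: 72200 Ω to 79800 Ω.
77100 Ω lies inside that range.

yes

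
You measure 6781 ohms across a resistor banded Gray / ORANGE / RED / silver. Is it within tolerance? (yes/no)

no

Grey → 8 (first significant figure)
Orange → 3 (second significant figure)
Red → ×10^2 multiplier
Silver → ±10% tolerance
83 × 100 = 8300 Ω
Allowed range: 7470 Ω to 9130 Ω.
6781 ohms lies outside that range.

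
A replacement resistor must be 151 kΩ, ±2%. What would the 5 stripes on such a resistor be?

brown, green, brown, orange, red

151000 Ω = 151 × 10^3.
1 → brown
5 → green
1 → brown
Multiplier 10^3 → orange.
±2% tolerance → red.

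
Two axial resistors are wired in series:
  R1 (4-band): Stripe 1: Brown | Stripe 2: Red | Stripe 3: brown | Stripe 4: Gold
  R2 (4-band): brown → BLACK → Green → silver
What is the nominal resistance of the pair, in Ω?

1000120 Ω

R1: brown, red → 12; brown ×10 → 120 Ω.
R2: brown, black → 10; green ×10^5 → 1000000 Ω.
Series: 120 + 1000000 = 1000120 Ω.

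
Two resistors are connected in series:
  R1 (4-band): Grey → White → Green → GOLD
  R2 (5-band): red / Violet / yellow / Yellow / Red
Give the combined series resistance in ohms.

11640000 Ω

R1: grey, white → 89; green ×10^5 → 8900000 Ω.
R2: red, violet, yellow → 274; yellow ×10^4 → 2740000 Ω.
Series: 8900000 + 2740000 = 11640000 Ω.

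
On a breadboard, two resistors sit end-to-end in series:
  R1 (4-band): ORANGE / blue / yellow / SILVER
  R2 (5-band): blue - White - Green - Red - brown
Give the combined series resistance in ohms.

429500 Ω

R1: orange, blue → 36; yellow ×10^4 → 360000 Ω.
R2: blue, white, green → 695; red ×10^2 → 69500 Ω.
Series: 360000 + 69500 = 429500 Ω.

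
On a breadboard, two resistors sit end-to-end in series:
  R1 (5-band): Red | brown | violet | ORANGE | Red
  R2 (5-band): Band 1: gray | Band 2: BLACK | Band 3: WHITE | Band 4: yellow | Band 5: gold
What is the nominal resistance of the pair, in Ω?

8307000 Ω

R1: red, brown, violet → 217; orange ×10^3 → 217000 Ω.
R2: grey, black, white → 809; yellow ×10^4 → 8090000 Ω.
Series: 217000 + 8090000 = 8307000 Ω.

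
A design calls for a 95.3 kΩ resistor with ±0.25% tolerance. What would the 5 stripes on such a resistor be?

white, green, orange, red, blue

95300 Ω = 953 × 10^2.
9 → white
5 → green
3 → orange
Multiplier 10^2 → red.
±0.25% tolerance → blue.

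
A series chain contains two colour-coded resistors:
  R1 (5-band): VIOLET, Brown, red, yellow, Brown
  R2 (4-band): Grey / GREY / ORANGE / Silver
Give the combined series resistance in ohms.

7208000 Ω

R1: violet, brown, red → 712; yellow ×10^4 → 7120000 Ω.
R2: grey, grey → 88; orange ×10^3 → 88000 Ω.
Series: 7120000 + 88000 = 7208000 Ω.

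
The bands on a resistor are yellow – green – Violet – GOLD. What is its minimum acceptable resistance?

Yellow → 4 (first significant figure)
Green → 5 (second significant figure)
Violet → ×10^7 multiplier
Gold → ±5% tolerance
45 × 10000000 = 450000000 Ω
Minimum = 450000000 × (1 − 5/100) = 427500000 Ω.

427500000 Ω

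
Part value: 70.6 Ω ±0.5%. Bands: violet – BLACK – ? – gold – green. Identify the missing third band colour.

blue

70.6 Ω = 706 × 10^-1.
The third band gives digit 6 of the significand, and 6 is blue.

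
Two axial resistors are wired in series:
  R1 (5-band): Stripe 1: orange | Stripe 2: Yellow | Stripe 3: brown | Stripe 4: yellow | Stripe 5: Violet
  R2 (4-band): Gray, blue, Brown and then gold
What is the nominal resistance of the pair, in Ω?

3410860 Ω

R1: orange, yellow, brown → 341; yellow ×10^4 → 3410000 Ω.
R2: grey, blue → 86; brown ×10 → 860 Ω.
Series: 3410000 + 860 = 3410860 Ω.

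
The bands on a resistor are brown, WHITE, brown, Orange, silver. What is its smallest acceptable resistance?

Brown → 1 (first significant figure)
White → 9 (second significant figure)
Brown → 1 (third significant figure)
Orange → ×10^3 multiplier
Silver → ±10% tolerance
191 × 1000 = 191000 Ω
Smallest = 191000 × (1 − 10/100) = 171900 Ω.

171900 Ω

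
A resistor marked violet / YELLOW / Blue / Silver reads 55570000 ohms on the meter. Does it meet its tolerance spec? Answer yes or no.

no

Violet → 7 (first significant figure)
Yellow → 4 (second significant figure)
Blue → ×10^6 multiplier
Silver → ±10% tolerance
74 × 1000000 = 74000000 Ω
Allowed range: 66600000 Ω to 81400000 Ω.
55570000 ohms lies outside that range.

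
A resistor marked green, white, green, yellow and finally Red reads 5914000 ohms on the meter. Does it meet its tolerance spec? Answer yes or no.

Green → 5 (first significant figure)
White → 9 (second significant figure)
Green → 5 (third significant figure)
Yellow → ×10^4 multiplier
Red → ±2% tolerance
595 × 10000 = 5950000 Ω
Allowed range: 5831000 Ω to 6069000 Ω.
5914000 ohms lies inside that range.

yes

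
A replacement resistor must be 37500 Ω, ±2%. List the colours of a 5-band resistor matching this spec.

orange, violet, green, red, red

37500 Ω = 375 × 10^2.
3 → orange
7 → violet
5 → green
Multiplier 10^2 → red.
±2% tolerance → red.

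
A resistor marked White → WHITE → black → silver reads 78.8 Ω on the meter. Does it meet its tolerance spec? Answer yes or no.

White → 9 (first significant figure)
White → 9 (second significant figure)
Black → ×1 multiplier
Silver → ±10% tolerance
99 × 1 = 99 Ω
Allowed range: 89.1 Ω to 108.9 Ω.
78.8 Ω lies outside that range.

no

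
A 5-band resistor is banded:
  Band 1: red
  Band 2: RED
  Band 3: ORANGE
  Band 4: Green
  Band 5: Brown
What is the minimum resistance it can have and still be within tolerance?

Red → 2 (first significant figure)
Red → 2 (second significant figure)
Orange → 3 (third significant figure)
Green → ×10^5 multiplier
Brown → ±1% tolerance
223 × 100000 = 22300000 Ω
Minimum = 22300000 × (1 − 1/100) = 22077000 Ω.

22077000 Ω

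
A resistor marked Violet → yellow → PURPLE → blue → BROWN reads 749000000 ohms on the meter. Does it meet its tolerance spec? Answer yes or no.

yes

Violet → 7 (first significant figure)
Yellow → 4 (second significant figure)
Violet → 7 (third significant figure)
Blue → ×10^6 multiplier
Brown → ±1% tolerance
747 × 1000000 = 747000000 Ω
Allowed range: 739530000 Ω to 754470000 Ω.
749000000 ohms lies inside that range.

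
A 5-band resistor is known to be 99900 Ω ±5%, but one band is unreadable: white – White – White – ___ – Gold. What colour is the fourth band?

red

99900 Ω = 999 × 10^2.
The fourth band is the multiplier, 10^2, which is red.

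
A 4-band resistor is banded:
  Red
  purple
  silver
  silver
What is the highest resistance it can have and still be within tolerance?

Red → 2 (first significant figure)
Violet → 7 (second significant figure)
Silver → ×0.01 multiplier
Silver → ±10% tolerance
27 × 0.01 = 0.27 Ω
Highest = 0.27 × (1 + 10/100) = 0.297 Ω.

0.297 Ω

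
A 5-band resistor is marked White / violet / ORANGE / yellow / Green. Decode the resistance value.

9730000 Ω

White → 9 (first significant figure)
Violet → 7 (second significant figure)
Orange → 3 (third significant figure)
Yellow → ×10^4 multiplier
973 × 10000 = 9730000 Ω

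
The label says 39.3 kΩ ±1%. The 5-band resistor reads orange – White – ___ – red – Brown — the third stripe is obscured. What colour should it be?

orange

39300 Ω = 393 × 10^2.
The third band gives digit 3 of the significand, and 3 is orange.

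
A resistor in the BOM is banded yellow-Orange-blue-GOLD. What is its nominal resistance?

Yellow → 4 (first significant figure)
Orange → 3 (second significant figure)
Blue → ×10^6 multiplier
43 × 1000000 = 43000000 Ω

43000000 Ω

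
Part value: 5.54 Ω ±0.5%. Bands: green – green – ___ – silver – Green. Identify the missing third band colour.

5.54 Ω = 554 × 10^-2.
The third band gives digit 4 of the significand, and 4 is yellow.

yellow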